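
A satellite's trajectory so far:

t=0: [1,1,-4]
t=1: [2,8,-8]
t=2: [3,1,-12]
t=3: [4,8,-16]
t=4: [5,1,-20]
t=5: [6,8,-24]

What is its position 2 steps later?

The first coordinate changes by +1 each step, so at step 7 it is 1 + 7·(1) = 8.
The second coordinate repeats the cycle [1, 8] with period 2; step 7 mod 2 = 1, giving 8.
The third coordinate changes by -4 each step, so at step 7 it is -4 + 7·(-4) = -32.

[8,8,-32]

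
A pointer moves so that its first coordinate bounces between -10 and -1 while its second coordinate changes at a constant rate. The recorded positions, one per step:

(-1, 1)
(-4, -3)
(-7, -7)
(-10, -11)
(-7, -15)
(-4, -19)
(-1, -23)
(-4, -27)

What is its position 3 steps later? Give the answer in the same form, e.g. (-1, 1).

The first coordinate travels 3 per step and bounces off the walls at -10 and -1.
  step 8: -4 → -7
  step 9: -7 → -10
  step 10: -10 → -7
The second coordinate changes by -4 each step: at step 10 it is -39.

(-7, -39)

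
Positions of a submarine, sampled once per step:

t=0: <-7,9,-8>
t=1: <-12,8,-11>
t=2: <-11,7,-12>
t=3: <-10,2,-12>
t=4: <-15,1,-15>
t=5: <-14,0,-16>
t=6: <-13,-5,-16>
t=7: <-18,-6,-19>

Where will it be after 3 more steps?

Step-to-step displacements: <-5,-1,-3>, <+1,-1,-1>, <+1,-5,+0>, <-5,-1,-3>, <+1,-1,-1>, <+1,-5,+0>, <-5,-1,-3> — a repeating cycle of length 3.
step 8: apply <+1,-1,-1> → <-17,-7,-20>
step 9: apply <+1,-5,+0> → <-16,-12,-20>
step 10: apply <-5,-1,-3> → <-21,-13,-23>

<-21,-13,-23>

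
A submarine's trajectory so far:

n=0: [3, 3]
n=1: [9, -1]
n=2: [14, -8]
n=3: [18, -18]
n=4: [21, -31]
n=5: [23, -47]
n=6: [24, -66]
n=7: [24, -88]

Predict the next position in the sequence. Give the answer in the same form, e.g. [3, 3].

[23, -113]

Taking differences between consecutive positions: [+6, -4], [+5, -7], [+4, -10], [+3, -13], [+2, -16], [+1, -19], [+0, -22]. These grow by [-1, -3] each step.
step 8: [24, -88] + [-1, -25] → [23, -113]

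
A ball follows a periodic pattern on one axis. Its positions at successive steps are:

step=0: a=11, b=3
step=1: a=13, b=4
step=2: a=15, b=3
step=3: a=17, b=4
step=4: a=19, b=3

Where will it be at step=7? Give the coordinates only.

a=25, b=4

A: linear, +2 per step → 25 at step 7.
B: cycles through 3, 4 every 2 steps. Step 7 lands at position 1 of the cycle → 4.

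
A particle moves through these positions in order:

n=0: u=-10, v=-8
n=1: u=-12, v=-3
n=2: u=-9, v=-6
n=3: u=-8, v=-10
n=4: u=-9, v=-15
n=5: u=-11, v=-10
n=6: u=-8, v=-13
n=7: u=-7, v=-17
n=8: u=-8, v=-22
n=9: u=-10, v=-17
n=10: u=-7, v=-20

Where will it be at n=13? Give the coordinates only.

u=-9, v=-24

Differencing gives (-2,+5), (+3,-3), (+1,-4), (-1,-5), (-2,+5), (+3,-3), (+1,-4), (-1,-5), (-2,+5), (+3,-3). This is the pattern (-2,+5), (+3,-3), (+1,-4), (-1,-5) repeated.
step 11: apply (+1,-4) → u=-6, v=-24
step 12: apply (-1,-5) → u=-7, v=-29
step 13: apply (-2,+5) → u=-9, v=-24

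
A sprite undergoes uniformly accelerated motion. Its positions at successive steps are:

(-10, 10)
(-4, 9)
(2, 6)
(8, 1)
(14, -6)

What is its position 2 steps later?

First differences are (+6, -1), (+6, -3), (+6, -5), (+6, -7); their common second difference is (+0, -2) (constant acceleration).
step 5: (14, -6) + (+6, -9) → (20, -15)
step 6: (20, -15) + (+6, -11) → (26, -26)

(26, -26)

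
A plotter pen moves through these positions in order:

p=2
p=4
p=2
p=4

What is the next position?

p=2

Consecutive displacements +2, -2, +2 scale by a factor of -1 each step.
step 4: 4 − 2 → p=2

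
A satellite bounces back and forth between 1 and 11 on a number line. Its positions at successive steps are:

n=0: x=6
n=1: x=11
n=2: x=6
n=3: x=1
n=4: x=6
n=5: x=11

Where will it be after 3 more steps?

The value reflects between 1 and 11, moving 5 per step.
  step 6: 11 → 6
  step 7: 6 → 1
  step 8: 1 → 6

x=6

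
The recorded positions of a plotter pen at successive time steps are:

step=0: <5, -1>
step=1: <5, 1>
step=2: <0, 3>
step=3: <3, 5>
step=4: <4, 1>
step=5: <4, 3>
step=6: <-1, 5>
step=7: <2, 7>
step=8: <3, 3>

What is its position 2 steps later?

<-2, 7>

Step-to-step displacements: <+0, +2>, <-5, +2>, <+3, +2>, <+1, -4>, <+0, +2>, <-5, +2>, <+3, +2>, <+1, -4> — a repeating cycle of length 4.
step 9: apply <+0, +2> → <3, 5>
step 10: apply <-5, +2> → <-2, 7>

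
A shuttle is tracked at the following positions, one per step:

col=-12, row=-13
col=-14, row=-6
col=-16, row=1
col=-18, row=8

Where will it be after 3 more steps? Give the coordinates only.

col=-24, row=29

Constant displacement of (-2, +7) per step.
step 4: col=-18, row=8 + (-2, +7) → col=-20, row=15
step 5: col=-20, row=15 + (-2, +7) → col=-22, row=22
step 6: col=-22, row=22 + (-2, +7) → col=-24, row=29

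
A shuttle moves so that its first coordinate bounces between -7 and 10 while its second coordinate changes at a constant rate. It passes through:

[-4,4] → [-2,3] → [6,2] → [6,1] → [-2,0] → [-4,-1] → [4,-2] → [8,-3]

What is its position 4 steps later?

[10,-7]

The first coordinate reflects between -7 and 10, moving 8 per step.
  step 8: 8 → 0
  step 9: 0 → -6
  step 10: -6 → 2
  step 11: 2 → 10
The second coordinate changes by -1 each step: at step 11 it is -7.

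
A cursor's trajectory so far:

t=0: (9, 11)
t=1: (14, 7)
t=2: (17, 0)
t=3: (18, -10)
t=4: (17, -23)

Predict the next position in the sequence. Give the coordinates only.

(14, -39)

Successive displacements: (+5, -4), (+3, -7), (+1, -10), (-1, -13) — each changes by (-2, -3).
step 5: (17, -23) + (-3, -16) → (14, -39)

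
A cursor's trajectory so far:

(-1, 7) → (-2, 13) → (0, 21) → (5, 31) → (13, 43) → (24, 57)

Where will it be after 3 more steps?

Successive displacements: (-1, +6), (+2, +8), (+5, +10), (+8, +12), (+11, +14) — each changes by (+3, +2).
step 6: (24, 57) + (+14, +16) → (38, 73)
step 7: (38, 73) + (+17, +18) → (55, 91)
step 8: (55, 91) + (+20, +20) → (75, 111)

(75, 111)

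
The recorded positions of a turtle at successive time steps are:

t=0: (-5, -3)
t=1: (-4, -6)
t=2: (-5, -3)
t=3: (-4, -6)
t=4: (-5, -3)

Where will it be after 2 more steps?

(-5, -3)

The jumps are (+1, -3), (-1, +3), (+1, -3), (-1, +3) — a geometric progression with ratio -1.
step 5: (-5, -3) + (+1, -3) → (-4, -6)
step 6: (-4, -6) + (-1, +3) → (-5, -3)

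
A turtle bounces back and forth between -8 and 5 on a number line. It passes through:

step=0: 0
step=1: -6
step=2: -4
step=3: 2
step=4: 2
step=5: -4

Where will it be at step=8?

4

The value travels 6 per step and bounces off the walls at -8 and 5.
  step 6: -4 → -6
  step 7: -6 → 0
  step 8: 0 → 4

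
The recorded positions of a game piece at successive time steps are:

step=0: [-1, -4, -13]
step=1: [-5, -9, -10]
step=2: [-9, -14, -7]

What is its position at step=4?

The position changes by [-4, -5, +3] every step.
step 3: [-9, -14, -7] + [-4, -5, +3] → [-13, -19, -4]
step 4: [-13, -19, -4] + [-4, -5, +3] → [-17, -24, -1]

[-17, -24, -1]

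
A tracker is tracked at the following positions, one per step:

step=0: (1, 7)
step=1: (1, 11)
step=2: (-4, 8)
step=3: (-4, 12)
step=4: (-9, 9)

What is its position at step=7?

(-14, 14)

Differencing gives (+0, +4), (-5, -3), (+0, +4), (-5, -3). This is the pattern (+0, +4), (-5, -3) repeated.
step 5: apply (+0, +4) → (-9, 13)
step 6: apply (-5, -3) → (-14, 10)
step 7: apply (+0, +4) → (-14, 14)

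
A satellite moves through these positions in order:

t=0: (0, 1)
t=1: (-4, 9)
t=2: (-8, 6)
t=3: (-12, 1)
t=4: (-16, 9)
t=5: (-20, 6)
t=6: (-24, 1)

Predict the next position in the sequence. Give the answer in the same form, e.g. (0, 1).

(-28, 9)

The first coordinate changes by -4 each step, so at step 7 it is 0 + 7·(-4) = -28.
The second coordinate repeats the cycle [1, 9, 6] with period 3; step 7 mod 3 = 1, giving 9.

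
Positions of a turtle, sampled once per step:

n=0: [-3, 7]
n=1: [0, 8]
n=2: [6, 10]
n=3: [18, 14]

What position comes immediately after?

Consecutive displacements [+3, +1], [+6, +2], [+12, +4] scale by a factor of 2 each step.
step 4: [18, 14] + [+24, +8] → [42, 22]

[42, 22]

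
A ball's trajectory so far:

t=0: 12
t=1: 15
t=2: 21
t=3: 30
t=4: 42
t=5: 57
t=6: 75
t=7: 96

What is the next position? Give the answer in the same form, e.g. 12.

120

Taking differences between consecutive positions: +3, +6, +9, +12, +15, +18, +21. These grow by +3 each step.
step 8: 96 + 24 → 120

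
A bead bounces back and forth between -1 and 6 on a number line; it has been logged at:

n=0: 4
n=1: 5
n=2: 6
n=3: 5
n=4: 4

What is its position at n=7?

The value travels 1 per step and bounces off the walls at -1 and 6.
  step 5: 4 → 3
  step 6: 3 → 2
  step 7: 2 → 1

1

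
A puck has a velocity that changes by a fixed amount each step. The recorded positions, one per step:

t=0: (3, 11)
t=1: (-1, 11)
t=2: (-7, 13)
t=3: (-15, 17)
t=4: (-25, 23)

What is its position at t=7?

Successive displacements: (-4, +0), (-6, +2), (-8, +4), (-10, +6) — each changes by (-2, +2).
step 5: (-25, 23) + (-12, +8) → (-37, 31)
step 6: (-37, 31) + (-14, +10) → (-51, 41)
step 7: (-51, 41) + (-16, +12) → (-67, 53)

(-67, 53)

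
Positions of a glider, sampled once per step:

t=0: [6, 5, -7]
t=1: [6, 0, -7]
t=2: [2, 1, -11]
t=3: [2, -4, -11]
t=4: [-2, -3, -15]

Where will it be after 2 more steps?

Differencing gives [+0, -5, +0], [-4, +1, -4], [+0, -5, +0], [-4, +1, -4]. This is the pattern [+0, -5, +0], [-4, +1, -4] repeated.
step 5: apply [+0, -5, +0] → [-2, -8, -15]
step 6: apply [-4, +1, -4] → [-6, -7, -19]

[-6, -7, -19]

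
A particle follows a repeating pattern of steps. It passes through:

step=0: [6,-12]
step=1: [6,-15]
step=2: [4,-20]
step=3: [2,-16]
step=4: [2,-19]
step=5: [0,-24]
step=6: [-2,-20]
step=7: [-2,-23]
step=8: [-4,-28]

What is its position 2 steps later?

[-6,-27]

Step-to-step displacements: [+0,-3], [-2,-5], [-2,+4], [+0,-3], [-2,-5], [-2,+4], [+0,-3], [-2,-5] — a repeating cycle of length 3.
step 9: apply [-2,+4] → [-6,-24]
step 10: apply [+0,-3] → [-6,-27]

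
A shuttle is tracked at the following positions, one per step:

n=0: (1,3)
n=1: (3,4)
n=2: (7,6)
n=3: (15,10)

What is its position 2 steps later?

Consecutive displacements (+2,+1), (+4,+2), (+8,+4) scale by a factor of 2 each step.
step 4: (15,10) + (+16,+8) → (31,18)
step 5: (31,18) + (+32,+16) → (63,34)

(63,34)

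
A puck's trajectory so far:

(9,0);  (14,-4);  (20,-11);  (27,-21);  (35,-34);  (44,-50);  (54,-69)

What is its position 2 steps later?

First differences are (+5,-4), (+6,-7), (+7,-10), (+8,-13), (+9,-16), (+10,-19); their common second difference is (+1,-3) (constant acceleration).
step 7: (54,-69) + (+11,-22) → (65,-91)
step 8: (65,-91) + (+12,-25) → (77,-116)

(77,-116)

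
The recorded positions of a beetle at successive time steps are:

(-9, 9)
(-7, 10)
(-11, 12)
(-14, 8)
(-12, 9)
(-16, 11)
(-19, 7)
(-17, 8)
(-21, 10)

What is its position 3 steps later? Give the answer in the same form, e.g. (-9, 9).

(-26, 9)

The moves between consecutive positions are (+2, +1), (-4, +2), (-3, -4), (+2, +1), (-4, +2), (-3, -4), (+2, +1), (-4, +2); they repeat the 3-cycle [(+2, +1), (-4, +2), (-3, -4)].
step 9: apply (-3, -4) → (-24, 6)
step 10: apply (+2, +1) → (-22, 7)
step 11: apply (-4, +2) → (-26, 9)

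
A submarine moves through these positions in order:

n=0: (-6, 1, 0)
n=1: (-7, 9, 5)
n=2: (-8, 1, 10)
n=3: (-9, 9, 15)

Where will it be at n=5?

(-11, 9, 25)

First: linear, -1 per step → -11 at step 5.
Second: cycles through 1, 9 every 2 steps. Step 5 lands at position 1 of the cycle → 9.
Third: linear, +5 per step → 25 at step 5.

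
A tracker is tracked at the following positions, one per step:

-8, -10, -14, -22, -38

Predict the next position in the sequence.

-70

Consecutive displacements -2, -4, -8, -16 scale by a factor of 2 each step.
step 5: -38 − 32 → -70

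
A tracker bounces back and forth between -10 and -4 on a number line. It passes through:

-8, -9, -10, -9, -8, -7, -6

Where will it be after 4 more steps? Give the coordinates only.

-6

The value reflects between -10 and -4, moving 1 per step.
  step 7: -6 → -5
  step 8: -5 → -4
  step 9: -4 → -5
  step 10: -5 → -6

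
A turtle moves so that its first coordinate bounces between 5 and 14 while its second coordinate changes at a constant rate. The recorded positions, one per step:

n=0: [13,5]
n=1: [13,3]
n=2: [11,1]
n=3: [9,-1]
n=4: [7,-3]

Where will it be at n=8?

[11,-11]

The first coordinate travels 2 per step and bounces off the walls at 5 and 14.
  step 5: 7 → 5
  step 6: 5 → 7
  step 7: 7 → 9
  step 8: 9 → 11
The second coordinate changes by -2 each step: at step 8 it is -11.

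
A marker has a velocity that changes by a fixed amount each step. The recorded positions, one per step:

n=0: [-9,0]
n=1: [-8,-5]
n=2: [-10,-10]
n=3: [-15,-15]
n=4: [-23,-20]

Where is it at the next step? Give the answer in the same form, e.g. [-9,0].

First differences are [+1,-5], [-2,-5], [-5,-5], [-8,-5]; their common second difference is [-3,+0] (constant acceleration).
step 5: [-23,-20] + [-11,-5] → [-34,-25]

[-34,-25]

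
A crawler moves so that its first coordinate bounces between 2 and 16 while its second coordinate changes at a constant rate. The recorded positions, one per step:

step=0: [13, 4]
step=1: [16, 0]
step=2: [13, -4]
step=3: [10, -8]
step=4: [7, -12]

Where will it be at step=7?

The first coordinate reflects between 2 and 16, moving 3 per step.
  step 5: 7 → 4
  step 6: 4 → 3
  step 7: 3 → 6
The second coordinate changes by -4 each step: at step 7 it is -24.

[6, -24]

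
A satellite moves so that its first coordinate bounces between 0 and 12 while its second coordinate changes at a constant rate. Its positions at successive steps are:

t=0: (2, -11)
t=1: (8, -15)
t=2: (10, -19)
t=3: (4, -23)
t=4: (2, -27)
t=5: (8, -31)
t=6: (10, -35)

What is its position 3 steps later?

(8, -47)

The first coordinate travels 6 per step and bounces off the walls at 0 and 12.
  step 7: 10 → 4
  step 8: 4 → 2
  step 9: 2 → 8
The second coordinate changes by -4 each step: at step 9 it is -47.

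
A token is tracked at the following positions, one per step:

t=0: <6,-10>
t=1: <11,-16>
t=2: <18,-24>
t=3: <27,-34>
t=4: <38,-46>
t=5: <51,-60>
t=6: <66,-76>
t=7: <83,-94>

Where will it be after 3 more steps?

<146,-160>

First differences are <+5,-6>, <+7,-8>, <+9,-10>, <+11,-12>, <+13,-14>, <+15,-16>, <+17,-18>; their common second difference is <+2,-2> (constant acceleration).
step 8: <83,-94> + <+19,-20> → <102,-114>
step 9: <102,-114> + <+21,-22> → <123,-136>
step 10: <123,-136> + <+23,-24> → <146,-160>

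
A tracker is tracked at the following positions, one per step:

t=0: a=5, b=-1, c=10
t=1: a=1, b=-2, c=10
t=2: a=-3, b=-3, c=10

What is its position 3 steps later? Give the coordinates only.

The position changes by (-4, -1, +0) every step.
step 3: a=-3, b=-3, c=10 + (-4, -1, +0) → a=-7, b=-4, c=10
step 4: a=-7, b=-4, c=10 + (-4, -1, +0) → a=-11, b=-5, c=10
step 5: a=-11, b=-5, c=10 + (-4, -1, +0) → a=-15, b=-6, c=10

a=-15, b=-6, c=10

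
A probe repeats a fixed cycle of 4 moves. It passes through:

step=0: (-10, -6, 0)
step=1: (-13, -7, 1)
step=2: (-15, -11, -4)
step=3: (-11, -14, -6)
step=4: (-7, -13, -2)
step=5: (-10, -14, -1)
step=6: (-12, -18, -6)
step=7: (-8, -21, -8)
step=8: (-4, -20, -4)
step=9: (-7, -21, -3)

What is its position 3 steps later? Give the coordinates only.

(-1, -27, -6)

Differencing gives (-3, -1, +1), (-2, -4, -5), (+4, -3, -2), (+4, +1, +4), (-3, -1, +1), (-2, -4, -5), (+4, -3, -2), (+4, +1, +4), (-3, -1, +1). This is the pattern (-3, -1, +1), (-2, -4, -5), (+4, -3, -2), (+4, +1, +4) repeated.
step 10: apply (-2, -4, -5) → (-9, -25, -8)
step 11: apply (+4, -3, -2) → (-5, -28, -10)
step 12: apply (+4, +1, +4) → (-1, -27, -6)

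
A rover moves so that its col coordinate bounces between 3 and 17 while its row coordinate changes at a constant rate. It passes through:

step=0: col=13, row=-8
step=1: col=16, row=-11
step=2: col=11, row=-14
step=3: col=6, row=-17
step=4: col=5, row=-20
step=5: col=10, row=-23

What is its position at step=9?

col=4, row=-35

The col coordinate reflects between 3 and 17, moving 5 per step.
  step 6: 10 → 15
  step 7: 15 → 14
  step 8: 14 → 9
  step 9: 9 → 4
The row coordinate changes by -3 each step: at step 9 it is -35.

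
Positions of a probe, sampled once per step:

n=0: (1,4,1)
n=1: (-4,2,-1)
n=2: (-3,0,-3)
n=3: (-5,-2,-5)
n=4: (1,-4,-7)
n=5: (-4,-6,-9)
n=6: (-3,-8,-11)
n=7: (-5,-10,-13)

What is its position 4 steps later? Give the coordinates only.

The first coordinate repeats the cycle [1, -4, -3, -5] with period 4; step 11 mod 4 = 3, giving -5.
The second coordinate changes by -2 each step, so at step 11 it is 4 + 11·(-2) = -18.
The third coordinate changes by -2 each step, so at step 11 it is 1 + 11·(-2) = -21.

(-5,-18,-21)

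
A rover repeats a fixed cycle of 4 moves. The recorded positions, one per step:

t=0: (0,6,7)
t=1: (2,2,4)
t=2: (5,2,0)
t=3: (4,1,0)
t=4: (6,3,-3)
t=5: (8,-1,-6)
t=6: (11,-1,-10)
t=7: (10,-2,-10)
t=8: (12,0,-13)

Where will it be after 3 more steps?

Step-to-step displacements: (+2,-4,-3), (+3,+0,-4), (-1,-1,+0), (+2,+2,-3), (+2,-4,-3), (+3,+0,-4), (-1,-1,+0), (+2,+2,-3) — a repeating cycle of length 4.
step 9: apply (+2,-4,-3) → (14,-4,-16)
step 10: apply (+3,+0,-4) → (17,-4,-20)
step 11: apply (-1,-1,+0) → (16,-5,-20)

(16,-5,-20)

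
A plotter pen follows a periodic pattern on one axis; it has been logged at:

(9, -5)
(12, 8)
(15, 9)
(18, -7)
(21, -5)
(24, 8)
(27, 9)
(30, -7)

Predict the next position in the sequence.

First: linear, +3 per step → 33 at step 8.
Second: cycles through -5, 8, 9, -7 every 4 steps. Step 8 lands at position 0 of the cycle → -5.

(33, -5)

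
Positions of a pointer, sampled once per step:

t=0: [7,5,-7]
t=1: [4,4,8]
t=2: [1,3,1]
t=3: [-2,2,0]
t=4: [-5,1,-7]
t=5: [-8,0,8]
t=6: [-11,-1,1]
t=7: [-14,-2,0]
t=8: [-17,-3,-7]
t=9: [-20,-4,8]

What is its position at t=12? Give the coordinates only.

[-29,-7,-7]

The first coordinate changes by -3 each step, so at step 12 it is 7 + 12·(-3) = -29.
The second coordinate changes by -1 each step, so at step 12 it is 5 + 12·(-1) = -7.
The third coordinate repeats the cycle [-7, 8, 1, 0] with period 4; step 12 mod 4 = 0, giving -7.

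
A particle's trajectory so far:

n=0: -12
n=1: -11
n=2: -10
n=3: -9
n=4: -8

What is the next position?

Each step adds +1 to the position.
step 5: -8 + 1 → -7

-7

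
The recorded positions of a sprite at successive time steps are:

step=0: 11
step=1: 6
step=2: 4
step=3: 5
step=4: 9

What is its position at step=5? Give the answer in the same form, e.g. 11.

16

Successive displacements: -5, -2, +1, +4 — each changes by +3.
step 5: 9 + 7 → 16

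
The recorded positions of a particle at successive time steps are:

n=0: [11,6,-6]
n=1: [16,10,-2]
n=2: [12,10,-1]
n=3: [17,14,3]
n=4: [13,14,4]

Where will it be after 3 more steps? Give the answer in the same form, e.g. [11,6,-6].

Step-to-step displacements: [+5,+4,+4], [-4,+0,+1], [+5,+4,+4], [-4,+0,+1] — a repeating cycle of length 2.
step 5: apply [+5,+4,+4] → [18,18,8]
step 6: apply [-4,+0,+1] → [14,18,9]
step 7: apply [+5,+4,+4] → [19,22,13]

[19,22,13]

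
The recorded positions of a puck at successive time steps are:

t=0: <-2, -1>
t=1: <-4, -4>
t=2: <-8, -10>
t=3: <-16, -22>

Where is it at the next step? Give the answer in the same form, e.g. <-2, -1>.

<-32, -46>

Step-to-step displacements: <-2, -3>, <-4, -6>, <-8, -12>; each is 2× the previous.
step 4: <-16, -22> + <-16, -24> → <-32, -46>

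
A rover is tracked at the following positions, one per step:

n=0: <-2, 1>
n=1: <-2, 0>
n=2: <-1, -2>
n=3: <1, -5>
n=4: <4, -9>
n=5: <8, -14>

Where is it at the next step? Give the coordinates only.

<13, -20>

Successive displacements: <+0, -1>, <+1, -2>, <+2, -3>, <+3, -4>, <+4, -5> — each changes by <+1, -1>.
step 6: <8, -14> + <+5, -6> → <13, -20>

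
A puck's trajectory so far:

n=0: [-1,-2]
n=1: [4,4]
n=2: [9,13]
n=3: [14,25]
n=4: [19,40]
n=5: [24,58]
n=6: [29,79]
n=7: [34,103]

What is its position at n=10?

[49,193]

Taking differences between consecutive positions: [+5,+6], [+5,+9], [+5,+12], [+5,+15], [+5,+18], [+5,+21], [+5,+24]. These grow by [+0,+3] each step.
step 8: [34,103] + [+5,+27] → [39,130]
step 9: [39,130] + [+5,+30] → [44,160]
step 10: [44,160] + [+5,+33] → [49,193]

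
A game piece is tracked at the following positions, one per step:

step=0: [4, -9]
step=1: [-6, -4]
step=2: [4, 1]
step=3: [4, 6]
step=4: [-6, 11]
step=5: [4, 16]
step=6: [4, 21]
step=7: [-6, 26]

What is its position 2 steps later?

The first coordinate repeats the cycle [4, -6, 4] with period 3; step 9 mod 3 = 0, giving 4.
The second coordinate changes by +5 each step, so at step 9 it is -9 + 9·(5) = 36.

[4, 36]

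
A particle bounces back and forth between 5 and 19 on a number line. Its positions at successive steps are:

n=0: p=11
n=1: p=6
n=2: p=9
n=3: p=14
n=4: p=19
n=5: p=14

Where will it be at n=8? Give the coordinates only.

The value travels 5 per step and bounces off the walls at 5 and 19.
  step 6: 14 → 9
  step 7: 9 → 6
  step 8: 6 → 11

p=11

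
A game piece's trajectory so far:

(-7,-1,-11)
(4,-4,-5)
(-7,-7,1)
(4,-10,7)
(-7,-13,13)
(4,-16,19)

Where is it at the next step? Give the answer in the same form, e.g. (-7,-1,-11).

First: cycles through -7, 4 every 2 steps. Step 6 lands at position 0 of the cycle → -7.
Second: linear, -3 per step → -19 at step 6.
Third: linear, +6 per step → 25 at step 6.

(-7,-19,25)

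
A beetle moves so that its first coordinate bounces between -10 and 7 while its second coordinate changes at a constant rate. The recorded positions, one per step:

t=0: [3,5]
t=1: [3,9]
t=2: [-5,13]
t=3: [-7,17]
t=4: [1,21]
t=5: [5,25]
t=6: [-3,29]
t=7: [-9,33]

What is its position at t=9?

The first coordinate reflects between -10 and 7, moving 8 per step.
  step 8: -9 → -1
  step 9: -1 → 7
The second coordinate changes by +4 each step: at step 9 it is 41.

[7,41]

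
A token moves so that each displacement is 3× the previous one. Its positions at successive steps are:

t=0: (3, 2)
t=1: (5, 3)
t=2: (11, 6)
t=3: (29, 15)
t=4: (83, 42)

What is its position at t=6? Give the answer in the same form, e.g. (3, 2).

The jumps are (+2, +1), (+6, +3), (+18, +9), (+54, +27) — a geometric progression with ratio 3.
step 5: (83, 42) + (+162, +81) → (245, 123)
step 6: (245, 123) + (+486, +243) → (731, 366)

(731, 366)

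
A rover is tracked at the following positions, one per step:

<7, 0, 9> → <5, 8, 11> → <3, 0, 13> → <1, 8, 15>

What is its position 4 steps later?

First: linear, -2 per step → -7 at step 7.
Second: cycles through 0, 8 every 2 steps. Step 7 lands at position 1 of the cycle → 8.
Third: linear, +2 per step → 23 at step 7.

<-7, 8, 23>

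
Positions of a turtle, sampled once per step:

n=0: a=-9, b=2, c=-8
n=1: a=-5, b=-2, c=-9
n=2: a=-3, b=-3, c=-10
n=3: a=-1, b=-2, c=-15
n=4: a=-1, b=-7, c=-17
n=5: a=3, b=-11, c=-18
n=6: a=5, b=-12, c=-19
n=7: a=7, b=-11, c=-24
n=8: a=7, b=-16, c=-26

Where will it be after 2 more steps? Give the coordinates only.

The moves between consecutive positions are (+4,-4,-1), (+2,-1,-1), (+2,+1,-5), (+0,-5,-2), (+4,-4,-1), (+2,-1,-1), (+2,+1,-5), (+0,-5,-2); they repeat the 4-cycle [(+4,-4,-1), (+2,-1,-1), (+2,+1,-5), (+0,-5,-2)].
step 9: apply (+4,-4,-1) → a=11, b=-20, c=-27
step 10: apply (+2,-1,-1) → a=13, b=-21, c=-28

a=13, b=-21, c=-28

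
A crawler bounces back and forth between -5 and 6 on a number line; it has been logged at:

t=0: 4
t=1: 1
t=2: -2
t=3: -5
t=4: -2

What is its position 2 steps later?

The value reflects between -5 and 6, moving 3 per step.
  step 5: -2 → 1
  step 6: 1 → 4

4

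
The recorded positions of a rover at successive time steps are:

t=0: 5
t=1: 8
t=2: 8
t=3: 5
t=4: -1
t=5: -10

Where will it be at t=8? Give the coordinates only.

-55

First differences are +3, +0, -3, -6, -9; their common second difference is -3 (constant acceleration).
step 6: -10 − 12 → -22
step 7: -22 − 15 → -37
step 8: -37 − 18 → -55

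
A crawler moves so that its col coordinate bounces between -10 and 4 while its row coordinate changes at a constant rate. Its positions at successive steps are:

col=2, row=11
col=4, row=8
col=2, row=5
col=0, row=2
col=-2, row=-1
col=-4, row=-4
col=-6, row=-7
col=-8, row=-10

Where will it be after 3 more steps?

col=-6, row=-19

The col coordinate reflects between -10 and 4, moving 2 per step.
  step 8: -8 → -10
  step 9: -10 → -8
  step 10: -8 → -6
The row coordinate changes by -3 each step: at step 10 it is -19.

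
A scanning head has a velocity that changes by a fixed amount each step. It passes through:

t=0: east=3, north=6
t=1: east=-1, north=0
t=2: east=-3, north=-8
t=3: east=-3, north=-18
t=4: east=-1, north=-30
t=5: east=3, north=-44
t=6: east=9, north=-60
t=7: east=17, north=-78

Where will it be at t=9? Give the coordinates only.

Taking differences between consecutive positions: (-4,-6), (-2,-8), (+0,-10), (+2,-12), (+4,-14), (+6,-16), (+8,-18). These grow by (+2,-2) each step.
step 8: east=17, north=-78 + (+10,-20) → east=27, north=-98
step 9: east=27, north=-98 + (+12,-22) → east=39, north=-120

east=39, north=-120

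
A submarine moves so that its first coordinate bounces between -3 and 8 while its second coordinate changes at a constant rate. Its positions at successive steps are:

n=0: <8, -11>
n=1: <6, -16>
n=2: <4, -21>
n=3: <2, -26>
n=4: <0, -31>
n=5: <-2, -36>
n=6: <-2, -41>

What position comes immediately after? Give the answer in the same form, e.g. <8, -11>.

The first coordinate reflects between -3 and 8, moving 2 per step.
  step 7: -2 → 0
The second coordinate changes by -5 each step: at step 7 it is -46.

<0, -46>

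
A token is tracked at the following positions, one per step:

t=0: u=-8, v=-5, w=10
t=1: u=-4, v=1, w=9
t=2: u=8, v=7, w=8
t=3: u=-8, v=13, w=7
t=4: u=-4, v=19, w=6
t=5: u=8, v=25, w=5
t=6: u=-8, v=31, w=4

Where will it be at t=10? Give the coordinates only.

The u coordinate repeats the cycle [-8, -4, 8] with period 3; step 10 mod 3 = 1, giving -4.
The v coordinate changes by +6 each step, so at step 10 it is -5 + 10·(6) = 55.
The w coordinate changes by -1 each step, so at step 10 it is 10 + 10·(-1) = 0.

u=-4, v=55, w=0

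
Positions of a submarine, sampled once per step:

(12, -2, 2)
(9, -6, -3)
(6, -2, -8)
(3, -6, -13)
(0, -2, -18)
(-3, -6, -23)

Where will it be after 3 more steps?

First: linear, -3 per step → -12 at step 8.
Second: cycles through -2, -6 every 2 steps. Step 8 lands at position 0 of the cycle → -2.
Third: linear, -5 per step → -38 at step 8.

(-12, -2, -38)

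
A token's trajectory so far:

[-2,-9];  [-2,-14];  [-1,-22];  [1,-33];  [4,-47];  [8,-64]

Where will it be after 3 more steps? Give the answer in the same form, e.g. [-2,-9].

[26,-133]

Taking differences between consecutive positions: [+0,-5], [+1,-8], [+2,-11], [+3,-14], [+4,-17]. These grow by [+1,-3] each step.
step 6: [8,-64] + [+5,-20] → [13,-84]
step 7: [13,-84] + [+6,-23] → [19,-107]
step 8: [19,-107] + [+7,-26] → [26,-133]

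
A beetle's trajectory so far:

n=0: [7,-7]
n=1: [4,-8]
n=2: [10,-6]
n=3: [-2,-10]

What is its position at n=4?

[22,-2]

The jumps are [-3,-1], [+6,+2], [-12,-4] — a geometric progression with ratio -2.
step 4: [-2,-10] + [+24,+8] → [22,-2]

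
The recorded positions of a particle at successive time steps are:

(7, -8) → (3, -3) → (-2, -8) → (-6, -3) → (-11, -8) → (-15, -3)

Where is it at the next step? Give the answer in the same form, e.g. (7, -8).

(-20, -8)

The moves between consecutive positions are (-4, +5), (-5, -5), (-4, +5), (-5, -5), (-4, +5); they repeat the 2-cycle [(-4, +5), (-5, -5)].
step 6: apply (-5, -5) → (-20, -8)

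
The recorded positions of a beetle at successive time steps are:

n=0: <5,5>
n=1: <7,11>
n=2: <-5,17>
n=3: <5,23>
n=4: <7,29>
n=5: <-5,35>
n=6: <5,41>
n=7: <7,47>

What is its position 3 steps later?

First: cycles through 5, 7, -5 every 3 steps. Step 10 lands at position 1 of the cycle → 7.
Second: linear, +6 per step → 65 at step 10.

<7,65>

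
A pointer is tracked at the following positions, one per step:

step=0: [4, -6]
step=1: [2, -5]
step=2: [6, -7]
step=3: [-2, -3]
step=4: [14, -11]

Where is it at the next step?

[-18, 5]

Step-to-step displacements: [-2, +1], [+4, -2], [-8, +4], [+16, -8]; each is -2× the previous.
step 5: [14, -11] + [-32, +16] → [-18, 5]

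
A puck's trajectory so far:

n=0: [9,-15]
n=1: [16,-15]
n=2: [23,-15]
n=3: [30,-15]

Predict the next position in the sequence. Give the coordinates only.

[37,-15]

Each step adds [+7,+0] to the position.
step 4: [30,-15] + [+7,+0] → [37,-15]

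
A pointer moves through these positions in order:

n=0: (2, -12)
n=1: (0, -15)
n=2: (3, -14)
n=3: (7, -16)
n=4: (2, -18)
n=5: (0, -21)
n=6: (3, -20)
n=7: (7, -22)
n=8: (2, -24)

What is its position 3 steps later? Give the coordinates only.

(7, -28)

The moves between consecutive positions are (-2, -3), (+3, +1), (+4, -2), (-5, -2), (-2, -3), (+3, +1), (+4, -2), (-5, -2); they repeat the 4-cycle [(-2, -3), (+3, +1), (+4, -2), (-5, -2)].
step 9: apply (-2, -3) → (0, -27)
step 10: apply (+3, +1) → (3, -26)
step 11: apply (+4, -2) → (7, -28)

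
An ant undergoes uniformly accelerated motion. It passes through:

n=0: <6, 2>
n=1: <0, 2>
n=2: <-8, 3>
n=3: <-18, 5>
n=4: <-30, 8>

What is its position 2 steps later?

First differences are <-6, +0>, <-8, +1>, <-10, +2>, <-12, +3>; their common second difference is <-2, +1> (constant acceleration).
step 5: <-30, 8> + <-14, +4> → <-44, 12>
step 6: <-44, 12> + <-16, +5> → <-60, 17>

<-60, 17>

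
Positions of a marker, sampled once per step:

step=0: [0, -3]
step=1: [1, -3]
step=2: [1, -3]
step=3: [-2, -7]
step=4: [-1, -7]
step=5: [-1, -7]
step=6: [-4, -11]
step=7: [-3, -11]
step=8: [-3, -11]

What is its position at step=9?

Differencing gives [+1, +0], [+0, +0], [-3, -4], [+1, +0], [+0, +0], [-3, -4], [+1, +0], [+0, +0]. This is the pattern [+1, +0], [+0, +0], [-3, -4] repeated.
step 9: apply [-3, -4] → [-6, -15]

[-6, -15]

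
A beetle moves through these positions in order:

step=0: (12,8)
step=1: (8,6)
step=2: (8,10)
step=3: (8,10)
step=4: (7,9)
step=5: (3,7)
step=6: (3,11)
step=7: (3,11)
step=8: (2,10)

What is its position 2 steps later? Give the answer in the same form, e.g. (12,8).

The moves between consecutive positions are (-4,-2), (+0,+4), (+0,+0), (-1,-1), (-4,-2), (+0,+4), (+0,+0), (-1,-1); they repeat the 4-cycle [(-4,-2), (+0,+4), (+0,+0), (-1,-1)].
step 9: apply (-4,-2) → (-2,8)
step 10: apply (+0,+4) → (-2,12)

(-2,12)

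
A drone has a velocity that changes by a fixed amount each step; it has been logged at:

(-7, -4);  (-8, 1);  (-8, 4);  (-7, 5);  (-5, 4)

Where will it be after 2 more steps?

Taking differences between consecutive positions: (-1, +5), (+0, +3), (+1, +1), (+2, -1). These grow by (+1, -2) each step.
step 5: (-5, 4) + (+3, -3) → (-2, 1)
step 6: (-2, 1) + (+4, -5) → (2, -4)

(2, -4)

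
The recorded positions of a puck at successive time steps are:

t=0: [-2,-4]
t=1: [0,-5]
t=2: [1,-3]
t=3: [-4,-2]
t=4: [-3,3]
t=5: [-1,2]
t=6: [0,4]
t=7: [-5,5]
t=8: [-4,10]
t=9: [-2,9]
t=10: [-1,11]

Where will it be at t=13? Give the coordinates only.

[-3,16]

Differencing gives [+2,-1], [+1,+2], [-5,+1], [+1,+5], [+2,-1], [+1,+2], [-5,+1], [+1,+5], [+2,-1], [+1,+2]. This is the pattern [+2,-1], [+1,+2], [-5,+1], [+1,+5] repeated.
step 11: apply [-5,+1] → [-6,12]
step 12: apply [+1,+5] → [-5,17]
step 13: apply [+2,-1] → [-3,16]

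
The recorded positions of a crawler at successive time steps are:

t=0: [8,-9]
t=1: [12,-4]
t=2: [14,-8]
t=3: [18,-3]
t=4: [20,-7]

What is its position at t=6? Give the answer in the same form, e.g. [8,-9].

[26,-6]

The moves between consecutive positions are [+4,+5], [+2,-4], [+4,+5], [+2,-4]; they repeat the 2-cycle [[+4,+5], [+2,-4]].
step 5: apply [+4,+5] → [24,-2]
step 6: apply [+2,-4] → [26,-6]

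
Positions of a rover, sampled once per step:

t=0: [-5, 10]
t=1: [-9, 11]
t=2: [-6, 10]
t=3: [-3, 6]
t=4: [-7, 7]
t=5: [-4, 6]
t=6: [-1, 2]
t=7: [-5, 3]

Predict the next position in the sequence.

[-2, 2]

Differencing gives [-4, +1], [+3, -1], [+3, -4], [-4, +1], [+3, -1], [+3, -4], [-4, +1]. This is the pattern [-4, +1], [+3, -1], [+3, -4] repeated.
step 8: apply [+3, -1] → [-2, 2]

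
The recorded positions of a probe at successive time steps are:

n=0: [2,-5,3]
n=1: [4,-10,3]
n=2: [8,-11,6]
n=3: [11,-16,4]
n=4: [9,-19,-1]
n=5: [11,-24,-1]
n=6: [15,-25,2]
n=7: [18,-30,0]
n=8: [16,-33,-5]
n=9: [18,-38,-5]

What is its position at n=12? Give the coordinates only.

[23,-47,-9]

Step-to-step displacements: [+2,-5,+0], [+4,-1,+3], [+3,-5,-2], [-2,-3,-5], [+2,-5,+0], [+4,-1,+3], [+3,-5,-2], [-2,-3,-5], [+2,-5,+0] — a repeating cycle of length 4.
step 10: apply [+4,-1,+3] → [22,-39,-2]
step 11: apply [+3,-5,-2] → [25,-44,-4]
step 12: apply [-2,-3,-5] → [23,-47,-9]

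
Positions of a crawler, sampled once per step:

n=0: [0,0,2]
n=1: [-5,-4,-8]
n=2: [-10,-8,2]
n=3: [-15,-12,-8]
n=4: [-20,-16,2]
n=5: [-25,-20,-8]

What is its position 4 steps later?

[-45,-36,-8]

First: linear, -5 per step → -45 at step 9.
Second: linear, -4 per step → -36 at step 9.
Third: cycles through 2, -8 every 2 steps. Step 9 lands at position 1 of the cycle → -8.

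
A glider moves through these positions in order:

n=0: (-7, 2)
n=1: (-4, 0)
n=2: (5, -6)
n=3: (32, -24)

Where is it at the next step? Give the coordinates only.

(113, -78)

The jumps are (+3, -2), (+9, -6), (+27, -18) — a geometric progression with ratio 3.
step 4: (32, -24) + (+81, -54) → (113, -78)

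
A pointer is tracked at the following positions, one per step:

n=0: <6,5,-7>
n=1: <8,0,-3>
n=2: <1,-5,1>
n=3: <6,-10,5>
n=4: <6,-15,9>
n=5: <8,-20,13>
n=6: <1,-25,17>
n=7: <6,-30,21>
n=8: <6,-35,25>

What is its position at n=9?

<8,-40,29>

First: cycles through 6, 8, 1, 6 every 4 steps. Step 9 lands at position 1 of the cycle → 8.
Second: linear, -5 per step → -40 at step 9.
Third: linear, +4 per step → 29 at step 9.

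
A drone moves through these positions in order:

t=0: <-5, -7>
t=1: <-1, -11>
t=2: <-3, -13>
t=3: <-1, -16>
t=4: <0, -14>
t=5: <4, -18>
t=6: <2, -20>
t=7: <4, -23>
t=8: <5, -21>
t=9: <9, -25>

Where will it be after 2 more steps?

The moves between consecutive positions are <+4, -4>, <-2, -2>, <+2, -3>, <+1, +2>, <+4, -4>, <-2, -2>, <+2, -3>, <+1, +2>, <+4, -4>; they repeat the 4-cycle [<+4, -4>, <-2, -2>, <+2, -3>, <+1, +2>].
step 10: apply <-2, -2> → <7, -27>
step 11: apply <+2, -3> → <9, -30>

<9, -30>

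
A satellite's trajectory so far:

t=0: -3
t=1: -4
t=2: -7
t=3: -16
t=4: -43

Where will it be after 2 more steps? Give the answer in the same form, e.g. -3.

Consecutive displacements -1, -3, -9, -27 scale by a factor of 3 each step.
step 5: -43 − 81 → -124
step 6: -124 − 243 → -367

-367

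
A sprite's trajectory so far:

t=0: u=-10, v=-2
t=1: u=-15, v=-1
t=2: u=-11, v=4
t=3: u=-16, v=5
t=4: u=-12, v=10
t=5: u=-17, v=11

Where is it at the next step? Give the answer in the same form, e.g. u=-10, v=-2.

u=-13, v=16

Step-to-step displacements: (-5, +1), (+4, +5), (-5, +1), (+4, +5), (-5, +1) — a repeating cycle of length 2.
step 6: apply (+4, +5) → u=-13, v=16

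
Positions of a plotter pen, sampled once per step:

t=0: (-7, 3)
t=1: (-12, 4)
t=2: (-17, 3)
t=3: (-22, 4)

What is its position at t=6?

The first coordinate changes by -5 each step, so at step 6 it is -7 + 6·(-5) = -37.
The second coordinate repeats the cycle [3, 4] with period 2; step 6 mod 2 = 0, giving 3.

(-37, 3)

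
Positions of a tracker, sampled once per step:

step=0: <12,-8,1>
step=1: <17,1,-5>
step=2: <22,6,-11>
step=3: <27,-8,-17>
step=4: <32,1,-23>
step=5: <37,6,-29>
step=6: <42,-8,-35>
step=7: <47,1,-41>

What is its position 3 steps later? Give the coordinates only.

First: linear, +5 per step → 62 at step 10.
Second: cycles through -8, 1, 6 every 3 steps. Step 10 lands at position 1 of the cycle → 1.
Third: linear, -6 per step → -59 at step 10.

<62,1,-59>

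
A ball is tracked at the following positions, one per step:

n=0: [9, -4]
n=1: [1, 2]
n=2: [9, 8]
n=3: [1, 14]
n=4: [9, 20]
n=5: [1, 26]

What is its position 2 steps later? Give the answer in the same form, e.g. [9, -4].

The first coordinate repeats the cycle [9, 1] with period 2; step 7 mod 2 = 1, giving 1.
The second coordinate changes by +6 each step, so at step 7 it is -4 + 7·(6) = 38.

[1, 38]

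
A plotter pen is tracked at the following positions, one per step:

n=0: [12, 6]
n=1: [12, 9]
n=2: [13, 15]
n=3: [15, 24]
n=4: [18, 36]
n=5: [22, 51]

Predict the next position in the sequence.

[27, 69]

Taking differences between consecutive positions: [+0, +3], [+1, +6], [+2, +9], [+3, +12], [+4, +15]. These grow by [+1, +3] each step.
step 6: [22, 51] + [+5, +18] → [27, 69]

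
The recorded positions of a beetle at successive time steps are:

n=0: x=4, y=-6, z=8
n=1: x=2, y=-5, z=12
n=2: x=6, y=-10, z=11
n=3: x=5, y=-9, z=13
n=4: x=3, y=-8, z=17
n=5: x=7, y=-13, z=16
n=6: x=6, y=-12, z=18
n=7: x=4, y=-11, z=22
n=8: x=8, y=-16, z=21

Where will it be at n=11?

The moves between consecutive positions are (-2,+1,+4), (+4,-5,-1), (-1,+1,+2), (-2,+1,+4), (+4,-5,-1), (-1,+1,+2), (-2,+1,+4), (+4,-5,-1); they repeat the 3-cycle [(-2,+1,+4), (+4,-5,-1), (-1,+1,+2)].
step 9: apply (-1,+1,+2) → x=7, y=-15, z=23
step 10: apply (-2,+1,+4) → x=5, y=-14, z=27
step 11: apply (+4,-5,-1) → x=9, y=-19, z=26

x=9, y=-19, z=26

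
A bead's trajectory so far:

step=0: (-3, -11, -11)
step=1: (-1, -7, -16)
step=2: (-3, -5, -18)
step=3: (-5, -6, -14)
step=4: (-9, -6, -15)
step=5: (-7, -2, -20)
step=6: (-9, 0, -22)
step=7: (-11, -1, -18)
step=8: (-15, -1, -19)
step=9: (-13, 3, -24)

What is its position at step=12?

(-21, 4, -23)

Differencing gives (+2, +4, -5), (-2, +2, -2), (-2, -1, +4), (-4, +0, -1), (+2, +4, -5), (-2, +2, -2), (-2, -1, +4), (-4, +0, -1), (+2, +4, -5). This is the pattern (+2, +4, -5), (-2, +2, -2), (-2, -1, +4), (-4, +0, -1) repeated.
step 10: apply (-2, +2, -2) → (-15, 5, -26)
step 11: apply (-2, -1, +4) → (-17, 4, -22)
step 12: apply (-4, +0, -1) → (-21, 4, -23)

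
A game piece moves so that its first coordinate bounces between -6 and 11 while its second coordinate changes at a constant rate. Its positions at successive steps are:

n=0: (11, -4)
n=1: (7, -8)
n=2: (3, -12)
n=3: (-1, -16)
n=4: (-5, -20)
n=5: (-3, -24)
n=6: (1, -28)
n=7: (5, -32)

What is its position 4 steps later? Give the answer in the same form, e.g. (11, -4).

(1, -48)

The first coordinate travels 4 per step and bounces off the walls at -6 and 11.
  step 8: 5 → 9
  step 9: 9 → 9
  step 10: 9 → 5
  step 11: 5 → 1
The second coordinate changes by -4 each step: at step 11 it is -48.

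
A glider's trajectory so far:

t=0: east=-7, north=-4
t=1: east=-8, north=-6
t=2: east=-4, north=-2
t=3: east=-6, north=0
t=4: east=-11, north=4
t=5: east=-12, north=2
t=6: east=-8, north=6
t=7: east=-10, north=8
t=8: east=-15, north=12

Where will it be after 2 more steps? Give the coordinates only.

The moves between consecutive positions are (-1, -2), (+4, +4), (-2, +2), (-5, +4), (-1, -2), (+4, +4), (-2, +2), (-5, +4); they repeat the 4-cycle [(-1, -2), (+4, +4), (-2, +2), (-5, +4)].
step 9: apply (-1, -2) → east=-16, north=10
step 10: apply (+4, +4) → east=-12, north=14

east=-12, north=14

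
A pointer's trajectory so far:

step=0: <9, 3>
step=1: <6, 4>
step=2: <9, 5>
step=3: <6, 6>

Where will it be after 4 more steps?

<6, 10>

The first coordinate repeats the cycle [9, 6] with period 2; step 7 mod 2 = 1, giving 6.
The second coordinate changes by +1 each step, so at step 7 it is 3 + 7·(1) = 10.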